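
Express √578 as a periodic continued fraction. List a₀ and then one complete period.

a₀ = ⌊√578⌋ = 24.
With m₀=0, d₀=1 and mₖ₊₁ = dₖaₖ − mₖ, dₖ₊₁ = (n − mₖ₊₁²)/dₖ, aₖ₊₁ = ⌊(a₀+mₖ₊₁)/dₖ₊₁⌋:
  k=1: m=24, d=2, a=24
  k=2: m=24, d=1, a=48
d=1 and a=2a₀=48 at k=2, so the next step gives (m, d) = (24, 2) again — its k=1 value — and the period has length 2.

[24; 24, 48]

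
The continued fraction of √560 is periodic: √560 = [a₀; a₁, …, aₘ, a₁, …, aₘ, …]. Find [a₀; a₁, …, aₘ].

[23; 1, 1, 1, 46]

a₀ = ⌊√560⌋ = 23.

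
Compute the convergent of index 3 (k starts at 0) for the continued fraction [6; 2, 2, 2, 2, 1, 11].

Using pₖ = aₖpₖ₋₁ + pₖ₋₂, qₖ = aₖqₖ₋₁ + qₖ₋₂ (with p₋₁=1, p₋₂=0, q₋₁=0, q₋₂=1):
  k=0: a=6, p=6, q=1
  k=1: a=2, p=13, q=2
  k=2: a=2, p=32, q=5
  k=3: a=2, p=77, q=12

77/12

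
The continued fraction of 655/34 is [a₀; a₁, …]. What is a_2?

1

655 = 19·34 + 9   →  a_0 = 19
34 = 3·9 + 7   →  a_1 = 3
9 = 1·7 + 2   →  a_2 = 1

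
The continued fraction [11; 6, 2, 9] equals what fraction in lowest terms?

Fold from the inside: start with 9/1.
  2 + 1/9 = 19/9
  6 + 9/19 = 123/19
  11 + 19/123 = 1372/123

1372/123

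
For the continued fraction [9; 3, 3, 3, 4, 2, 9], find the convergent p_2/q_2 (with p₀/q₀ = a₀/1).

93/10

Using pₖ = aₖpₖ₋₁ + pₖ₋₂, qₖ = aₖqₖ₋₁ + qₖ₋₂ (with p₋₁=1, p₋₂=0, q₋₁=0, q₋₂=1):
  k=0: a=9, p=9, q=1
  k=1: a=3, p=28, q=3
  k=2: a=3, p=93, q=10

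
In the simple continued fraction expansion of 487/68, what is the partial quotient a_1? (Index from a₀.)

6

487 = 7·68 + 11   →  a_0 = 7
68 = 6·11 + 2   →  a_1 = 6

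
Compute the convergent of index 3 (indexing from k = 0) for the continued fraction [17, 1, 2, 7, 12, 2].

Using pₖ = aₖpₖ₋₁ + pₖ₋₂, qₖ = aₖqₖ₋₁ + qₖ₋₂ (with p₋₁=1, p₋₂=0, q₋₁=0, q₋₂=1):
  k=0: a=17, p=17, q=1
  k=1: a=1, p=18, q=1
  k=2: a=2, p=53, q=3
  k=3: a=7, p=389, q=22

389/22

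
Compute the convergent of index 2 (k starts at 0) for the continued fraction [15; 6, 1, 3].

Using pₖ = aₖpₖ₋₁ + pₖ₋₂, qₖ = aₖqₖ₋₁ + qₖ₋₂ (with p₋₁=1, p₋₂=0, q₋₁=0, q₋₂=1):
  k=0: a=15, p=15, q=1
  k=1: a=6, p=91, q=6
  k=2: a=1, p=106, q=7

106/7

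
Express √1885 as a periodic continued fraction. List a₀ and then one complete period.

[43; 2, 2, 2, 86]

a₀ = ⌊√1885⌋ = 43.
With m₀=0, d₀=1 and mₖ₊₁ = dₖaₖ − mₖ, dₖ₊₁ = (n − mₖ₊₁²)/dₖ, aₖ₊₁ = ⌊(a₀+mₖ₊₁)/dₖ₊₁⌋:
  k=1: m=43, d=36, a=2
  k=2: m=29, d=29, a=2
  k=3: m=29, d=36, a=2
  k=4: m=43, d=1, a=86
d=1 and a=2a₀=86 at k=4, so the next step gives (m, d) = (43, 36) again — its k=1 value — and the period has length 4.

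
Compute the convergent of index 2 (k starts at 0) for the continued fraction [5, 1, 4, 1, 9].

Using pₖ = aₖpₖ₋₁ + pₖ₋₂, qₖ = aₖqₖ₋₁ + qₖ₋₂ (with p₋₁=1, p₋₂=0, q₋₁=0, q₋₂=1):
  k=0: a=5, p=5, q=1
  k=1: a=1, p=6, q=1
  k=2: a=4, p=29, q=5

29/5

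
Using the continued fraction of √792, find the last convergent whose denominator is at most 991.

√792 = [28; 7, 56, …] (period length 2).
Convergents:
  p_0/q_0 = 28/1
  p_1/q_1 = 197/7
  p_2/q_2 = 11060/393
  p_3/q_3 = 77617/2758
q_2 = 393 ≤ 991 < 2758 = q_3, so the answer is 11060/393.

11060/393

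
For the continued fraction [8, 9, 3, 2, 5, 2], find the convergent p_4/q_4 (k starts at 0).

Using pₖ = aₖpₖ₋₁ + pₖ₋₂, qₖ = aₖqₖ₋₁ + qₖ₋₂ (with p₋₁=1, p₋₂=0, q₋₁=0, q₋₂=1):
  k=0: a=8, p=8, q=1
  k=1: a=9, p=73, q=9
  k=2: a=3, p=227, q=28
  k=3: a=2, p=527, q=65
  k=4: a=5, p=2862, q=353

2862/353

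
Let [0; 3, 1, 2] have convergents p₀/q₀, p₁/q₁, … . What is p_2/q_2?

1/4

Using pₖ = aₖpₖ₋₁ + pₖ₋₂, qₖ = aₖqₖ₋₁ + qₖ₋₂ (with p₋₁=1, p₋₂=0, q₋₁=0, q₋₂=1):
  k=0: a=0, p=0, q=1
  k=1: a=3, p=1, q=3
  k=2: a=1, p=1, q=4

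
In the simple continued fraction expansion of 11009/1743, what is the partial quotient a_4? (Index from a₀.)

11009 = 6·1743 + 551   →  a_0 = 6
1743 = 3·551 + 90   →  a_1 = 3
551 = 6·90 + 11   →  a_2 = 6
90 = 8·11 + 2   →  a_3 = 8
11 = 5·2 + 1   →  a_4 = 5

5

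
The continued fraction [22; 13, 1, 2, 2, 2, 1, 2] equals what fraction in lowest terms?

Fold from the inside: start with 2/1.
  1 + 1/2 = 3/2
  2 + 2/3 = 8/3
  2 + 3/8 = 19/8
  2 + 8/19 = 46/19
  1 + 19/46 = 65/46
  13 + 46/65 = 891/65
  22 + 65/891 = 19667/891

19667/891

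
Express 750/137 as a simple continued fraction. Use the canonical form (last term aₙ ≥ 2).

[5; 2, 9, 3, 2]

750 = 5·137 + 65
137 = 2·65 + 7
65 = 9·7 + 2
7 = 3·2 + 1
2 = 2·1 + 0  (stop)
So 750/137 = [5; 2, 9, 3, 2].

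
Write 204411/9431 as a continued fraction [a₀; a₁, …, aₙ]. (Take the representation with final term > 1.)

204411 = 21·9431 + 6360
9431 = 1·6360 + 3071
6360 = 2·3071 + 218
3071 = 14·218 + 19
218 = 11·19 + 9
19 = 2·9 + 1
9 = 9·1 + 0  (stop)
So 204411/9431 = [21; 1, 2, 14, 11, 2, 9].

[21; 1, 2, 14, 11, 2, 9]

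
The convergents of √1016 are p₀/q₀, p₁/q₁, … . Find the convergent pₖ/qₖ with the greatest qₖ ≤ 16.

255/8

√1016 = [31; 1, 6, 1, 62, …] (period length 4).
Convergents:
  p_0/q_0 = 31/1
  p_1/q_1 = 32/1
  p_2/q_2 = 223/7
  p_3/q_3 = 255/8
  p_4/q_4 = 16033/503
q_3 = 8 ≤ 16 < 503 = q_4, so the answer is 255/8.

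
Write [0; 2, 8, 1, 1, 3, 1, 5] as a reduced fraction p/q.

Fold from the inside: start with 5/1.
  1 + 1/5 = 6/5
  3 + 5/6 = 23/6
  1 + 6/23 = 29/23
  1 + 23/29 = 52/29
  8 + 29/52 = 445/52
  2 + 52/445 = 942/445
  0 + 445/942 = 445/942

445/942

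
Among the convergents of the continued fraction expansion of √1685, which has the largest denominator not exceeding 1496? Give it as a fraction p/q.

34522/841

√1685 = [41; 20, 1, 1, 20, 82, …] (period length 5).
Convergents:
  p_0/q_0 = 41/1
  p_1/q_1 = 821/20
  p_2/q_2 = 862/21
  p_3/q_3 = 1683/41
  p_4/q_4 = 34522/841
  p_5/q_5 = 2832487/69003
q_4 = 841 ≤ 1496 < 69003 = q_5, so the answer is 34522/841.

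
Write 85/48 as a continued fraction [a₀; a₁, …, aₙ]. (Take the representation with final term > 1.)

[1; 1, 3, 2, 1, 3]

85 = 1×48 + 37
48 = 1×37 + 11
37 = 3×11 + 4
11 = 2×4 + 3
4 = 1×3 + 1
3 = 3×1 + 0  (stop)
So 85/48 = [1; 1, 3, 2, 1, 3].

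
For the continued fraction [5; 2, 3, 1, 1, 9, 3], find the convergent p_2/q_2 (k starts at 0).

Using pₖ = aₖpₖ₋₁ + pₖ₋₂, qₖ = aₖqₖ₋₁ + qₖ₋₂ (with p₋₁=1, p₋₂=0, q₋₁=0, q₋₂=1):
  k=0: a=5, p=5, q=1
  k=1: a=2, p=11, q=2
  k=2: a=3, p=38, q=7

38/7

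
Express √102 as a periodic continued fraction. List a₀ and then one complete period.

a₀ = ⌊√102⌋ = 10.

[10; 10, 20]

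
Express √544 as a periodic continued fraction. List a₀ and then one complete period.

a₀ = ⌊√544⌋ = 23.
With m₀=0, d₀=1 and mₖ₊₁ = dₖaₖ − mₖ, dₖ₊₁ = (n − mₖ₊₁²)/dₖ, aₖ₊₁ = ⌊(a₀+mₖ₊₁)/dₖ₊₁⌋:
  k=1: m=23, d=15, a=3
  k=2: m=22, d=4, a=11
  k=3: m=22, d=15, a=3
  k=4: m=23, d=1, a=46
d=1 and a=2a₀=46 at k=4, so the next step gives (m, d) = (23, 15) again — its k=1 value — and the period has length 4.

[23; 3, 11, 3, 46]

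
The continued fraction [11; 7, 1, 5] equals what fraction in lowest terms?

Using pₖ = aₖpₖ₋₁ + pₖ₋₂ and qₖ = aₖqₖ₋₁ + qₖ₋₂:
  k=0: a=11, p=11, q=1
  k=1: a=7, p=78, q=7
  k=2: a=1, p=89, q=8
  k=3: a=5, p=523, q=47

523/47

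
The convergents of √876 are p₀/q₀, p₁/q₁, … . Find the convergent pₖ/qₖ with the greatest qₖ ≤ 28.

√876 = [29; 1, 1, 2, 14, 2, 1, 1, 58, …] (period length 8).
Convergents:
  p_0/q_0 = 29/1
  p_1/q_1 = 30/1
  p_2/q_2 = 59/2
  p_3/q_3 = 148/5
  p_4/q_4 = 2131/72
q_3 = 5 ≤ 28 < 72 = q_4, so the answer is 148/5.

148/5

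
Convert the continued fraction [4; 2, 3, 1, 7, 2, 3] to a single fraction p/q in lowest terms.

2297/517

Fold from the inside: start with 3/1.
  2 + 1/3 = 7/3
  7 + 3/7 = 52/7
  1 + 7/52 = 59/52
  3 + 52/59 = 229/59
  2 + 59/229 = 517/229
  4 + 229/517 = 2297/517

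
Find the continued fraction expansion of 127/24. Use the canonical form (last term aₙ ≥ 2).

127 = 5×24 + 7
24 = 3×7 + 3
7 = 2×3 + 1
3 = 3×1 + 0  (stop)
So 127/24 = [5; 3, 2, 3].

[5; 3, 2, 3]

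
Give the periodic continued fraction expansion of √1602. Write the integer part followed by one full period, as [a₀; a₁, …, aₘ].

a₀ = ⌊√1602⌋ = 40.
With m₀=0, d₀=1 and mₖ₊₁ = dₖaₖ − mₖ, dₖ₊₁ = (n − mₖ₊₁²)/dₖ, aₖ₊₁ = ⌊(a₀+mₖ₊₁)/dₖ₊₁⌋:
  k=1: m=40, d=2, a=40
  k=2: m=40, d=1, a=80
d=1 and a=2a₀=80 at k=2, so the next step gives (m, d) = (40, 2) again — its k=1 value — and the period has length 2.

[40; 40, 80]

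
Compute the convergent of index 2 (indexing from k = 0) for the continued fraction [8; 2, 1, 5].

25/3

Using pₖ = aₖpₖ₋₁ + pₖ₋₂, qₖ = aₖqₖ₋₁ + qₖ₋₂ (with p₋₁=1, p₋₂=0, q₋₁=0, q₋₂=1):
  k=0: a=8, p=8, q=1
  k=1: a=2, p=17, q=2
  k=2: a=1, p=25, q=3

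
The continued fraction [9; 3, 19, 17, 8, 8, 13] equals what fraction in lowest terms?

Using pₖ = aₖpₖ₋₁ + pₖ₋₂ and qₖ = aₖqₖ₋₁ + qₖ₋₂:
  k=0: a=9, p=9, q=1
  k=1: a=3, p=28, q=3
  k=2: a=19, p=541, q=58
  k=3: a=17, p=9225, q=989
  k=4: a=8, p=74341, q=7970
  k=5: a=8, p=603953, q=64749
  k=6: a=13, p=7925730, q=849707

7925730/849707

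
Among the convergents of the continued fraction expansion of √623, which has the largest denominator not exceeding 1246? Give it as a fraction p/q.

30551/1224

√623 = [24; 1, 23, 1, 48, …] (period length 4).
Convergents:
  p_0/q_0 = 24/1
  p_1/q_1 = 25/1
  p_2/q_2 = 599/24
  p_3/q_3 = 624/25
  p_4/q_4 = 30551/1224
  p_5/q_5 = 31175/1249
q_4 = 1224 ≤ 1246 < 1249 = q_5, so the answer is 30551/1224.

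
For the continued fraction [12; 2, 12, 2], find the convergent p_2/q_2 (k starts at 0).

Using pₖ = aₖpₖ₋₁ + pₖ₋₂, qₖ = aₖqₖ₋₁ + qₖ₋₂ (with p₋₁=1, p₋₂=0, q₋₁=0, q₋₂=1):
  k=0: a=12, p=12, q=1
  k=1: a=2, p=25, q=2
  k=2: a=12, p=312, q=25

312/25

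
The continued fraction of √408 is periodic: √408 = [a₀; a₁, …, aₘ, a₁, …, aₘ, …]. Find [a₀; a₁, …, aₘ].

[20; 5, 40]

a₀ = ⌊√408⌋ = 20.
With m₀=0, d₀=1 and mₖ₊₁ = dₖaₖ − mₖ, dₖ₊₁ = (n − mₖ₊₁²)/dₖ, aₖ₊₁ = ⌊(a₀+mₖ₊₁)/dₖ₊₁⌋:
  k=1: m=20, d=8, a=5
  k=2: m=20, d=1, a=40
d=1 and a=2a₀=40 at k=2, so the next step gives (m, d) = (20, 8) again — its k=1 value — and the period has length 2.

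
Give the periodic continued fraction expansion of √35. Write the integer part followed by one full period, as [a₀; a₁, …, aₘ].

[5; 1, 10]

a₀ = ⌊√35⌋ = 5.
With m₀=0, d₀=1 and mₖ₊₁ = dₖaₖ − mₖ, dₖ₊₁ = (n − mₖ₊₁²)/dₖ, aₖ₊₁ = ⌊(a₀+mₖ₊₁)/dₖ₊₁⌋:
  k=1: m=5, d=10, a=1
  k=2: m=5, d=1, a=10
d=1 and a=2a₀=10 at k=2, so the next step gives (m, d) = (5, 10) again — its k=1 value — and the period has length 2.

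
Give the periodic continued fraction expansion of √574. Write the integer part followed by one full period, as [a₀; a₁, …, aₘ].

[23; 1, 22, 1, 46]

a₀ = ⌊√574⌋ = 23.
With m₀=0, d₀=1 and mₖ₊₁ = dₖaₖ − mₖ, dₖ₊₁ = (n − mₖ₊₁²)/dₖ, aₖ₊₁ = ⌊(a₀+mₖ₊₁)/dₖ₊₁⌋:
  k=1: m=23, d=45, a=1
  k=2: m=22, d=2, a=22
  k=3: m=22, d=45, a=1
  k=4: m=23, d=1, a=46
d=1 and a=2a₀=46 at k=4, so the next step gives (m, d) = (23, 45) again — its k=1 value — and the period has length 4.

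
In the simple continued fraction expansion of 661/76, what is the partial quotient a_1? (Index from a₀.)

1

661 = 8·76 + 53   →  a_0 = 8
76 = 1·53 + 23   →  a_1 = 1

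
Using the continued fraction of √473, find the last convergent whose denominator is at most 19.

87/4

√473 = [21; 1, 2, 1, 42, …] (period length 4).
Convergents:
  p_0/q_0 = 21/1
  p_1/q_1 = 22/1
  p_2/q_2 = 65/3
  p_3/q_3 = 87/4
  p_4/q_4 = 3719/171
q_3 = 4 ≤ 19 < 171 = q_4, so the answer is 87/4.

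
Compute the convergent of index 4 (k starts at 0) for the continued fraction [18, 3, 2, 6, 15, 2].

12473/682

Using pₖ = aₖpₖ₋₁ + pₖ₋₂, qₖ = aₖqₖ₋₁ + qₖ₋₂ (with p₋₁=1, p₋₂=0, q₋₁=0, q₋₂=1):
  k=0: a=18, p=18, q=1
  k=1: a=3, p=55, q=3
  k=2: a=2, p=128, q=7
  k=3: a=6, p=823, q=45
  k=4: a=15, p=12473, q=682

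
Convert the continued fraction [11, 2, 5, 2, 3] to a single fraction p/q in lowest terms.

Using pₖ = aₖpₖ₋₁ + pₖ₋₂ and qₖ = aₖqₖ₋₁ + qₖ₋₂:
  k=0: a=11, p=11, q=1
  k=1: a=2, p=23, q=2
  k=2: a=5, p=126, q=11
  k=3: a=2, p=275, q=24
  k=4: a=3, p=951, q=83

951/83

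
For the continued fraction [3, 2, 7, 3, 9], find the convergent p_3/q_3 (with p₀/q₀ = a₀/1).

163/47

Using pₖ = aₖpₖ₋₁ + pₖ₋₂, qₖ = aₖqₖ₋₁ + qₖ₋₂ (with p₋₁=1, p₋₂=0, q₋₁=0, q₋₂=1):
  k=0: a=3, p=3, q=1
  k=1: a=2, p=7, q=2
  k=2: a=7, p=52, q=15
  k=3: a=3, p=163, q=47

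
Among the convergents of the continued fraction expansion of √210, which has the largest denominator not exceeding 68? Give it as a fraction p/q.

√210 = [14; 2, 28, …] (period length 2).
Convergents:
  p_0/q_0 = 14/1
  p_1/q_1 = 29/2
  p_2/q_2 = 826/57
  p_3/q_3 = 1681/116
q_2 = 57 ≤ 68 < 116 = q_3, so the answer is 826/57.

826/57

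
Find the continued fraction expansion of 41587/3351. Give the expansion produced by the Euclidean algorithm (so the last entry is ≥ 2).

[12; 2, 2, 3, 2, 9, 9]

41587 = 12*3351 + 1375
3351 = 2*1375 + 601
1375 = 2*601 + 173
601 = 3*173 + 82
173 = 2*82 + 9
82 = 9*9 + 1
9 = 9*1 + 0  (stop)
So 41587/3351 = [12; 2, 2, 3, 2, 9, 9].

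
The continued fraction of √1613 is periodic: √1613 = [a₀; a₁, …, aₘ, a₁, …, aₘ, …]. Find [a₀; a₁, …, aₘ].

[40; 6, 6, 80]

a₀ = ⌊√1613⌋ = 40.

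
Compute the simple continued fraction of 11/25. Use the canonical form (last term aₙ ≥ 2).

11 = 0×25 + 11
25 = 2×11 + 3
11 = 3×3 + 2
3 = 1×2 + 1
2 = 2×1 + 0  (stop)
So 11/25 = [0; 2, 3, 1, 2].

[0; 2, 3, 1, 2]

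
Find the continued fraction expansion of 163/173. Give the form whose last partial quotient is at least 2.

[0; 1, 16, 3, 3]

163 = 0*173 + 163
173 = 1*163 + 10
163 = 16*10 + 3
10 = 3*3 + 1
3 = 3*1 + 0  (stop)
So 163/173 = [0; 1, 16, 3, 3].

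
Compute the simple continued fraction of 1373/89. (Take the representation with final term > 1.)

[15; 2, 2, 1, 12]

1373 = 15×89 + 38
89 = 2×38 + 13
38 = 2×13 + 12
13 = 1×12 + 1
12 = 12×1 + 0  (stop)
So 1373/89 = [15; 2, 2, 1, 12].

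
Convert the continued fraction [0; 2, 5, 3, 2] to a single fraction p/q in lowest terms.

Using pₖ = aₖpₖ₋₁ + pₖ₋₂ and qₖ = aₖqₖ₋₁ + qₖ₋₂:
  k=0: a=0, p=0, q=1
  k=1: a=2, p=1, q=2
  k=2: a=5, p=5, q=11
  k=3: a=3, p=16, q=35
  k=4: a=2, p=37, q=81

37/81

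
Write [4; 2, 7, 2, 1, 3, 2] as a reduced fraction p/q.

Fold from the inside: start with 2/1.
  3 + 1/2 = 7/2
  1 + 2/7 = 9/7
  2 + 7/9 = 25/9
  7 + 9/25 = 184/25
  2 + 25/184 = 393/184
  4 + 184/393 = 1756/393

1756/393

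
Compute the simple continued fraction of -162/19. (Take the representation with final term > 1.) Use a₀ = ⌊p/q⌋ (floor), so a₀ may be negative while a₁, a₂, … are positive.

[-9; 2, 9]

-162 = -9·19 + 9
19 = 2·9 + 1
9 = 9·1 + 0  (stop)
So -162/19 = [-9; 2, 9].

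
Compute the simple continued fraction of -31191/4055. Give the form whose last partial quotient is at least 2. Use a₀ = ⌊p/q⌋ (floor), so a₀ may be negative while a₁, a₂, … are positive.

-31191 = -8×4055 + 1249
4055 = 3×1249 + 308
1249 = 4×308 + 17
308 = 18×17 + 2
17 = 8×2 + 1
2 = 2×1 + 0  (stop)
So -31191/4055 = [-8; 3, 4, 18, 8, 2].

[-8; 3, 4, 18, 8, 2]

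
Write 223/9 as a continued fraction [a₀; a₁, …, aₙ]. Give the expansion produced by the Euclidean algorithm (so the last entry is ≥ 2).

[24; 1, 3, 2]

223 = 24×9 + 7
9 = 1×7 + 2
7 = 3×2 + 1
2 = 2×1 + 0  (stop)
So 223/9 = [24; 1, 3, 2].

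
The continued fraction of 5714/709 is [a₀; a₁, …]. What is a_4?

2

5714 = 8·709 + 42   →  a_0 = 8
709 = 16·42 + 37   →  a_1 = 16
42 = 1·37 + 5   →  a_2 = 1
37 = 7·5 + 2   →  a_3 = 7
5 = 2·2 + 1   →  a_4 = 2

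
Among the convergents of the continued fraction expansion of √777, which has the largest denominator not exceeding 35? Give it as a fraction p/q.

√777 = [27; 1, 6, 1, 54, …] (period length 4).
Convergents:
  p_0/q_0 = 27/1
  p_1/q_1 = 28/1
  p_2/q_2 = 195/7
  p_3/q_3 = 223/8
  p_4/q_4 = 12237/439
q_3 = 8 ≤ 35 < 439 = q_4, so the answer is 223/8.

223/8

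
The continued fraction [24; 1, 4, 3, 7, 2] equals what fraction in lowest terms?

6203/250

Fold from the inside: start with 2/1.
  7 + 1/2 = 15/2
  3 + 2/15 = 47/15
  4 + 15/47 = 203/47
  1 + 47/203 = 250/203
  24 + 203/250 = 6203/250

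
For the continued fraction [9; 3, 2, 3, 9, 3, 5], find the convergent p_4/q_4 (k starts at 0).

2072/223

Using pₖ = aₖpₖ₋₁ + pₖ₋₂, qₖ = aₖqₖ₋₁ + qₖ₋₂ (with p₋₁=1, p₋₂=0, q₋₁=0, q₋₂=1):
  k=0: a=9, p=9, q=1
  k=1: a=3, p=28, q=3
  k=2: a=2, p=65, q=7
  k=3: a=3, p=223, q=24
  k=4: a=9, p=2072, q=223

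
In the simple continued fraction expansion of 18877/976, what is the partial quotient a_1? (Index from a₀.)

2

18877 = 19·976 + 333   →  a_0 = 19
976 = 2·333 + 310   →  a_1 = 2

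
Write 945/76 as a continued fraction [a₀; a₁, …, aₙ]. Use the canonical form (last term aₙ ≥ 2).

945 = 12*76 + 33
76 = 2*33 + 10
33 = 3*10 + 3
10 = 3*3 + 1
3 = 3*1 + 0  (stop)
So 945/76 = [12; 2, 3, 3, 3].

[12; 2, 3, 3, 3]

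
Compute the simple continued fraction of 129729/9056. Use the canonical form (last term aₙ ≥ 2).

[14; 3, 13, 3, 14, 2, 2]

129729 = 14×9056 + 2945
9056 = 3×2945 + 221
2945 = 13×221 + 72
221 = 3×72 + 5
72 = 14×5 + 2
5 = 2×2 + 1
2 = 2×1 + 0  (stop)
So 129729/9056 = [14; 3, 13, 3, 14, 2, 2].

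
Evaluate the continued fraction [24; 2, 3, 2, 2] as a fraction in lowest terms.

953/39

Using pₖ = aₖpₖ₋₁ + pₖ₋₂ and qₖ = aₖqₖ₋₁ + qₖ₋₂:
  k=0: a=24, p=24, q=1
  k=1: a=2, p=49, q=2
  k=2: a=3, p=171, q=7
  k=3: a=2, p=391, q=16
  k=4: a=2, p=953, q=39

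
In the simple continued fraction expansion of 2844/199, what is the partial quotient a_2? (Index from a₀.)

2844 = 14·199 + 58   →  a_0 = 14
199 = 3·58 + 25   →  a_1 = 3
58 = 2·25 + 8   →  a_2 = 2

2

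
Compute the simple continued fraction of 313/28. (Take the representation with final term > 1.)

313 = 11×28 + 5
28 = 5×5 + 3
5 = 1×3 + 2
3 = 1×2 + 1
2 = 2×1 + 0  (stop)
So 313/28 = [11; 5, 1, 1, 2].

[11; 5, 1, 1, 2]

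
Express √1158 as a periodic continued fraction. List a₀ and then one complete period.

[34; 34, 68]

a₀ = ⌊√1158⌋ = 34.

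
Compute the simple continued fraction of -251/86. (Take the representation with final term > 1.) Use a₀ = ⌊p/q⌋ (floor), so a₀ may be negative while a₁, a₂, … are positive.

-251 = -3*86 + 7
86 = 12*7 + 2
7 = 3*2 + 1
2 = 2*1 + 0  (stop)
So -251/86 = [-3; 12, 3, 2].

[-3; 12, 3, 2]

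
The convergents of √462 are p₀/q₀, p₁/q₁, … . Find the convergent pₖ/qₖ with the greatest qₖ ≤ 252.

3697/172

√462 = [21; 2, 42, …] (period length 2).
Convergents:
  p_0/q_0 = 21/1
  p_1/q_1 = 43/2
  p_2/q_2 = 1827/85
  p_3/q_3 = 3697/172
  p_4/q_4 = 157101/7309
q_3 = 172 ≤ 252 < 7309 = q_4, so the answer is 3697/172.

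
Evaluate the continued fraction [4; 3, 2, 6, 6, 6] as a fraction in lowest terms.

Using pₖ = aₖpₖ₋₁ + pₖ₋₂ and qₖ = aₖqₖ₋₁ + qₖ₋₂:
  k=0: a=4, p=4, q=1
  k=1: a=3, p=13, q=3
  k=2: a=2, p=30, q=7
  k=3: a=6, p=193, q=45
  k=4: a=6, p=1188, q=277
  k=5: a=6, p=7321, q=1707

7321/1707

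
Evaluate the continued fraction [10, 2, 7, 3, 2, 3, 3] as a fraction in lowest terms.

12886/1231

Fold from the inside: start with 3/1.
  3 + 1/3 = 10/3
  2 + 3/10 = 23/10
  3 + 10/23 = 79/23
  7 + 23/79 = 576/79
  2 + 79/576 = 1231/576
  10 + 576/1231 = 12886/1231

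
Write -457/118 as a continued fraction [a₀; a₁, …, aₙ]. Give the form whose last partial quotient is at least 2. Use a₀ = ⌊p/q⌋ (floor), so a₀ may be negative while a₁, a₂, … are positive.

[-4; 7, 1, 6, 2]

-457 = -4·118 + 15
118 = 7·15 + 13
15 = 1·13 + 2
13 = 6·2 + 1
2 = 2·1 + 0  (stop)
So -457/118 = [-4; 7, 1, 6, 2].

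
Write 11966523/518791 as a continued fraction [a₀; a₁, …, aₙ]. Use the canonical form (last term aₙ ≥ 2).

11966523 = 23*518791 + 34330
518791 = 15*34330 + 3841
34330 = 8*3841 + 3602
3841 = 1*3602 + 239
3602 = 15*239 + 17
239 = 14*17 + 1
17 = 17*1 + 0  (stop)
So 11966523/518791 = [23; 15, 8, 1, 15, 14, 17].

[23; 15, 8, 1, 15, 14, 17]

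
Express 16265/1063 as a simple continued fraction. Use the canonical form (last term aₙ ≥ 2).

[15; 3, 3, 9, 2, 1, 3]

16265 = 15×1063 + 320
1063 = 3×320 + 103
320 = 3×103 + 11
103 = 9×11 + 4
11 = 2×4 + 3
4 = 1×3 + 1
3 = 3×1 + 0  (stop)
So 16265/1063 = [15; 3, 3, 9, 2, 1, 3].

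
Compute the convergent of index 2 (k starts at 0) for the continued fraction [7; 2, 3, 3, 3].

Using pₖ = aₖpₖ₋₁ + pₖ₋₂, qₖ = aₖqₖ₋₁ + qₖ₋₂ (with p₋₁=1, p₋₂=0, q₋₁=0, q₋₂=1):
  k=0: a=7, p=7, q=1
  k=1: a=2, p=15, q=2
  k=2: a=3, p=52, q=7

52/7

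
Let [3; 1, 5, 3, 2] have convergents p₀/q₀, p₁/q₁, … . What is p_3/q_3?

Using pₖ = aₖpₖ₋₁ + pₖ₋₂, qₖ = aₖqₖ₋₁ + qₖ₋₂ (with p₋₁=1, p₋₂=0, q₋₁=0, q₋₂=1):
  k=0: a=3, p=3, q=1
  k=1: a=1, p=4, q=1
  k=2: a=5, p=23, q=6
  k=3: a=3, p=73, q=19

73/19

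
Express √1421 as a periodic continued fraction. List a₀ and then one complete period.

a₀ = ⌊√1421⌋ = 37.
With m₀=0, d₀=1 and mₖ₊₁ = dₖaₖ − mₖ, dₖ₊₁ = (n − mₖ₊₁²)/dₖ, aₖ₊₁ = ⌊(a₀+mₖ₊₁)/dₖ₊₁⌋:
  k=1: m=37, d=52, a=1
  k=2: m=15, d=23, a=2
  k=3: m=31, d=20, a=3
  k=4: m=29, d=29, a=2
  k=5: m=29, d=20, a=3
  k=6: m=31, d=23, a=2
  k=7: m=15, d=52, a=1
  k=8: m=37, d=1, a=74
d=1 and a=2a₀=74 at k=8, so the next step gives (m, d) = (37, 52) again — its k=1 value — and the period has length 8.

[37; 1, 2, 3, 2, 3, 2, 1, 74]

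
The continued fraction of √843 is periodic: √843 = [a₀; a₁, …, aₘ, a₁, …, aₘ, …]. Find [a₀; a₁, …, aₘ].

a₀ = ⌊√843⌋ = 29.
With m₀=0, d₀=1 and mₖ₊₁ = dₖaₖ − mₖ, dₖ₊₁ = (n − mₖ₊₁²)/dₖ, aₖ₊₁ = ⌊(a₀+mₖ₊₁)/dₖ₊₁⌋:
  k=1: m=29, d=2, a=29
  k=2: m=29, d=1, a=58
d=1 and a=2a₀=58 at k=2, so the next step gives (m, d) = (29, 2) again — its k=1 value — and the period has length 2.

[29; 29, 58]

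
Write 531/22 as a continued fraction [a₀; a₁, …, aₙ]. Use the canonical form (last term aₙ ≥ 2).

[24; 7, 3]

531 = 24×22 + 3
22 = 7×3 + 1
3 = 3×1 + 0  (stop)
So 531/22 = [24; 7, 3].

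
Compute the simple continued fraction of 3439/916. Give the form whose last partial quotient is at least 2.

3439 = 3·916 + 691
916 = 1·691 + 225
691 = 3·225 + 16
225 = 14·16 + 1
16 = 16·1 + 0  (stop)
So 3439/916 = [3; 1, 3, 14, 16].

[3; 1, 3, 14, 16]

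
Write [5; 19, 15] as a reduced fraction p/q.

1445/286

Fold from the inside: start with 15/1.
  19 + 1/15 = 286/15
  5 + 15/286 = 1445/286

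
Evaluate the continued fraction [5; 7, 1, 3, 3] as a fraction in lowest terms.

518/101

Fold from the inside: start with 3/1.
  3 + 1/3 = 10/3
  1 + 3/10 = 13/10
  7 + 10/13 = 101/13
  5 + 13/101 = 518/101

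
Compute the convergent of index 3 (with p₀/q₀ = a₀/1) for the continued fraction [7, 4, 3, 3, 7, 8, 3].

Using pₖ = aₖpₖ₋₁ + pₖ₋₂, qₖ = aₖqₖ₋₁ + qₖ₋₂ (with p₋₁=1, p₋₂=0, q₋₁=0, q₋₂=1):
  k=0: a=7, p=7, q=1
  k=1: a=4, p=29, q=4
  k=2: a=3, p=94, q=13
  k=3: a=3, p=311, q=43

311/43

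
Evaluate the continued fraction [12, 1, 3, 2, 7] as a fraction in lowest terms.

856/67

Fold from the inside: start with 7/1.
  2 + 1/7 = 15/7
  3 + 7/15 = 52/15
  1 + 15/52 = 67/52
  12 + 52/67 = 856/67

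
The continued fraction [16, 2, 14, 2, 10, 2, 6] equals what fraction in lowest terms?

140718/8537

Using pₖ = aₖpₖ₋₁ + pₖ₋₂ and qₖ = aₖqₖ₋₁ + qₖ₋₂:
  k=0: a=16, p=16, q=1
  k=1: a=2, p=33, q=2
  k=2: a=14, p=478, q=29
  k=3: a=2, p=989, q=60
  k=4: a=10, p=10368, q=629
  k=5: a=2, p=21725, q=1318
  k=6: a=6, p=140718, q=8537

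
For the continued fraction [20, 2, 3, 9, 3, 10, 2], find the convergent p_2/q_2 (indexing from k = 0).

143/7

Using pₖ = aₖpₖ₋₁ + pₖ₋₂, qₖ = aₖqₖ₋₁ + qₖ₋₂ (with p₋₁=1, p₋₂=0, q₋₁=0, q₋₂=1):
  k=0: a=20, p=20, q=1
  k=1: a=2, p=41, q=2
  k=2: a=3, p=143, q=7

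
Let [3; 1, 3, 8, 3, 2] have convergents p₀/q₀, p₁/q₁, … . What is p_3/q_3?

Using pₖ = aₖpₖ₋₁ + pₖ₋₂, qₖ = aₖqₖ₋₁ + qₖ₋₂ (with p₋₁=1, p₋₂=0, q₋₁=0, q₋₂=1):
  k=0: a=3, p=3, q=1
  k=1: a=1, p=4, q=1
  k=2: a=3, p=15, q=4
  k=3: a=8, p=124, q=33

124/33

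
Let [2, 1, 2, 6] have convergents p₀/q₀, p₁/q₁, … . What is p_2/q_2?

8/3

Using pₖ = aₖpₖ₋₁ + pₖ₋₂, qₖ = aₖqₖ₋₁ + qₖ₋₂ (with p₋₁=1, p₋₂=0, q₋₁=0, q₋₂=1):
  k=0: a=2, p=2, q=1
  k=1: a=1, p=3, q=1
  k=2: a=2, p=8, q=3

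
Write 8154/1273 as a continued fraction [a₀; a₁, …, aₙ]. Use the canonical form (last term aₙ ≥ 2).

8154 = 6×1273 + 516
1273 = 2×516 + 241
516 = 2×241 + 34
241 = 7×34 + 3
34 = 11×3 + 1
3 = 3×1 + 0  (stop)
So 8154/1273 = [6; 2, 2, 7, 11, 3].

[6; 2, 2, 7, 11, 3]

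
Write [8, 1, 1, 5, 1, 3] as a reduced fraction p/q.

Using pₖ = aₖpₖ₋₁ + pₖ₋₂ and qₖ = aₖqₖ₋₁ + qₖ₋₂:
  k=0: a=8, p=8, q=1
  k=1: a=1, p=9, q=1
  k=2: a=1, p=17, q=2
  k=3: a=5, p=94, q=11
  k=4: a=1, p=111, q=13
  k=5: a=3, p=427, q=50

427/50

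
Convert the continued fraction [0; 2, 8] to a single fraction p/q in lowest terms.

Fold from the inside: start with 8/1.
  2 + 1/8 = 17/8
  0 + 8/17 = 8/17

8/17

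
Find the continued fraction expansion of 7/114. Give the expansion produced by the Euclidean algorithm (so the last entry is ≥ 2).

7 = 0·114 + 7
114 = 16·7 + 2
7 = 3·2 + 1
2 = 2·1 + 0  (stop)
So 7/114 = [0; 16, 3, 2].

[0; 16, 3, 2]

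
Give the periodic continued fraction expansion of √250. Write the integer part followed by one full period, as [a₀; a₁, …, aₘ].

[15; 1, 4, 3, 3, 4, 1, 30]

a₀ = ⌊√250⌋ = 15.
With m₀=0, d₀=1 and mₖ₊₁ = dₖaₖ − mₖ, dₖ₊₁ = (n − mₖ₊₁²)/dₖ, aₖ₊₁ = ⌊(a₀+mₖ₊₁)/dₖ₊₁⌋:
  k=1: m=15, d=25, a=1
  k=2: m=10, d=6, a=4
  k=3: m=14, d=9, a=3
  k=4: m=13, d=9, a=3
  k=5: m=14, d=6, a=4
  k=6: m=10, d=25, a=1
  k=7: m=15, d=1, a=30
d=1 and a=2a₀=30 at k=7, so the next step gives (m, d) = (15, 25) again — its k=1 value — and the period has length 7.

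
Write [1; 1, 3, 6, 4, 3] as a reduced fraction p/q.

593/337

Using pₖ = aₖpₖ₋₁ + pₖ₋₂ and qₖ = aₖqₖ₋₁ + qₖ₋₂:
  k=0: a=1, p=1, q=1
  k=1: a=1, p=2, q=1
  k=2: a=3, p=7, q=4
  k=3: a=6, p=44, q=25
  k=4: a=4, p=183, q=104
  k=5: a=3, p=593, q=337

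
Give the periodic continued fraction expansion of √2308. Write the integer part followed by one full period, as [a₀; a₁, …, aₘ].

a₀ = ⌊√2308⌋ = 48.
With m₀=0, d₀=1 and mₖ₊₁ = dₖaₖ − mₖ, dₖ₊₁ = (n − mₖ₊₁²)/dₖ, aₖ₊₁ = ⌊(a₀+mₖ₊₁)/dₖ₊₁⌋:
  k=1: m=48, d=4, a=24
  k=2: m=48, d=1, a=96
d=1 and a=2a₀=96 at k=2, so the next step gives (m, d) = (48, 4) again — its k=1 value — and the period has length 2.

[48; 24, 96]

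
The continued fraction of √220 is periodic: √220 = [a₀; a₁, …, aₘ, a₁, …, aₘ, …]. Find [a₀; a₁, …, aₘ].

[14; 1, 4, 1, 28]

a₀ = ⌊√220⌋ = 14.
With m₀=0, d₀=1 and mₖ₊₁ = dₖaₖ − mₖ, dₖ₊₁ = (n − mₖ₊₁²)/dₖ, aₖ₊₁ = ⌊(a₀+mₖ₊₁)/dₖ₊₁⌋:
  k=1: m=14, d=24, a=1
  k=2: m=10, d=5, a=4
  k=3: m=10, d=24, a=1
  k=4: m=14, d=1, a=28
d=1 and a=2a₀=28 at k=4, so the next step gives (m, d) = (14, 24) again — its k=1 value — and the period has length 4.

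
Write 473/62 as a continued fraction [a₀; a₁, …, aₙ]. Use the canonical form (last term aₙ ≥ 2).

473 = 7×62 + 39
62 = 1×39 + 23
39 = 1×23 + 16
23 = 1×16 + 7
16 = 2×7 + 2
7 = 3×2 + 1
2 = 2×1 + 0  (stop)
So 473/62 = [7; 1, 1, 1, 2, 3, 2].

[7; 1, 1, 1, 2, 3, 2]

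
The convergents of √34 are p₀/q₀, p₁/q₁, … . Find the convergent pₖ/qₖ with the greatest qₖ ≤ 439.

2449/420

√34 = [5; 1, 4, 1, 10, …] (period length 4).
Convergents:
  p_0/q_0 = 5/1
  p_1/q_1 = 6/1
  p_2/q_2 = 29/5
  p_3/q_3 = 35/6
  p_4/q_4 = 379/65
  p_5/q_5 = 414/71
  p_6/q_6 = 2035/349
  p_7/q_7 = 2449/420
  p_8/q_8 = 26525/4549
q_7 = 420 ≤ 439 < 4549 = q_8, so the answer is 2449/420.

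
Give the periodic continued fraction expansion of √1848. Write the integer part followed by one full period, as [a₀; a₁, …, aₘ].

[42; 1, 84]

a₀ = ⌊√1848⌋ = 42.
With m₀=0, d₀=1 and mₖ₊₁ = dₖaₖ − mₖ, dₖ₊₁ = (n − mₖ₊₁²)/dₖ, aₖ₊₁ = ⌊(a₀+mₖ₊₁)/dₖ₊₁⌋:
  k=1: m=42, d=84, a=1
  k=2: m=42, d=1, a=84
d=1 and a=2a₀=84 at k=2, so the next step gives (m, d) = (42, 84) again — its k=1 value — and the period has length 2.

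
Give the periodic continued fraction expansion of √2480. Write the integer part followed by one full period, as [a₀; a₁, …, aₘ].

a₀ = ⌊√2480⌋ = 49.
With m₀=0, d₀=1 and mₖ₊₁ = dₖaₖ − mₖ, dₖ₊₁ = (n − mₖ₊₁²)/dₖ, aₖ₊₁ = ⌊(a₀+mₖ₊₁)/dₖ₊₁⌋:
  k=1: m=49, d=79, a=1
  k=2: m=30, d=20, a=3
  k=3: m=30, d=79, a=1
  k=4: m=49, d=1, a=98
d=1 and a=2a₀=98 at k=4, so the next step gives (m, d) = (49, 79) again — its k=1 value — and the period has length 4.

[49; 1, 3, 1, 98]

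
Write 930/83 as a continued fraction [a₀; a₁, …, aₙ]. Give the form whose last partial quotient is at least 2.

[11; 4, 1, 7, 2]

930 = 11×83 + 17
83 = 4×17 + 15
17 = 1×15 + 2
15 = 7×2 + 1
2 = 2×1 + 0  (stop)
So 930/83 = [11; 4, 1, 7, 2].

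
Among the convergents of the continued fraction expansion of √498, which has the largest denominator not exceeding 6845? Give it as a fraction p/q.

√498 = [22; 3, 6, 22, 6, 3, 44, …] (period length 6).
Convergents:
  p_0/q_0 = 22/1
  p_1/q_1 = 67/3
  p_2/q_2 = 424/19
  p_3/q_3 = 9395/421
  p_4/q_4 = 56794/2545
  p_5/q_5 = 179777/8056
q_4 = 2545 ≤ 6845 < 8056 = q_5, so the answer is 56794/2545.

56794/2545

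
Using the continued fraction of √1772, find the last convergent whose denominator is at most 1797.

37170/883

√1772 = [42; 10, 1, 1, 20, 1, 1, 10, 84, …] (period length 8).
Convergents:
  p_0/q_0 = 42/1
  p_1/q_1 = 421/10
  p_2/q_2 = 463/11
  p_3/q_3 = 884/21
  p_4/q_4 = 18143/431
  p_5/q_5 = 19027/452
  p_6/q_6 = 37170/883
  p_7/q_7 = 390727/9282
q_6 = 883 ≤ 1797 < 9282 = q_7, so the answer is 37170/883.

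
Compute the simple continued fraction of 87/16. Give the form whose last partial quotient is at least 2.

87 = 5*16 + 7
16 = 2*7 + 2
7 = 3*2 + 1
2 = 2*1 + 0  (stop)
So 87/16 = [5; 2, 3, 2].

[5; 2, 3, 2]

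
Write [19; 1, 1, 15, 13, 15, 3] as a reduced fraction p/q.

365399/18723

Using pₖ = aₖpₖ₋₁ + pₖ₋₂ and qₖ = aₖqₖ₋₁ + qₖ₋₂:
  k=0: a=19, p=19, q=1
  k=1: a=1, p=20, q=1
  k=2: a=1, p=39, q=2
  k=3: a=15, p=605, q=31
  k=4: a=13, p=7904, q=405
  k=5: a=15, p=119165, q=6106
  k=6: a=3, p=365399, q=18723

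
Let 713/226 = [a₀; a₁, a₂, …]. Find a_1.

6

713 = 3·226 + 35   →  a_0 = 3
226 = 6·35 + 16   →  a_1 = 6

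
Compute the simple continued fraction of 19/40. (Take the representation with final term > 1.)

19 = 0·40 + 19
40 = 2·19 + 2
19 = 9·2 + 1
2 = 2·1 + 0  (stop)
So 19/40 = [0; 2, 9, 2].

[0; 2, 9, 2]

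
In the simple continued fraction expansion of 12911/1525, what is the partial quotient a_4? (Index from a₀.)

12911 = 8·1525 + 711   →  a_0 = 8
1525 = 2·711 + 103   →  a_1 = 2
711 = 6·103 + 93   →  a_2 = 6
103 = 1·93 + 10   →  a_3 = 1
93 = 9·10 + 3   →  a_4 = 9

9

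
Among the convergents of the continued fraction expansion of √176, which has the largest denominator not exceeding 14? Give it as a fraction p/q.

√176 = [13; 3, 1, 3, 26, …] (period length 4).
Convergents:
  p_0/q_0 = 13/1
  p_1/q_1 = 40/3
  p_2/q_2 = 53/4
  p_3/q_3 = 199/15
q_2 = 4 ≤ 14 < 15 = q_3, so the answer is 53/4.

53/4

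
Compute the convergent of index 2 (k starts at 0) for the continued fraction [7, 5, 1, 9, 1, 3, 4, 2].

43/6

Using pₖ = aₖpₖ₋₁ + pₖ₋₂, qₖ = aₖqₖ₋₁ + qₖ₋₂ (with p₋₁=1, p₋₂=0, q₋₁=0, q₋₂=1):
  k=0: a=7, p=7, q=1
  k=1: a=5, p=36, q=5
  k=2: a=1, p=43, q=6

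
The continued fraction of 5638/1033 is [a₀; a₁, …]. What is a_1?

2

5638 = 5·1033 + 473   →  a_0 = 5
1033 = 2·473 + 87   →  a_1 = 2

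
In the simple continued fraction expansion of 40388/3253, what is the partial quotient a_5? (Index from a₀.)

5

40388 = 12·3253 + 1352   →  a_0 = 12
3253 = 2·1352 + 549   →  a_1 = 2
1352 = 2·549 + 254   →  a_2 = 2
549 = 2·254 + 41   →  a_3 = 2
254 = 6·41 + 8   →  a_4 = 6
41 = 5·8 + 1   →  a_5 = 5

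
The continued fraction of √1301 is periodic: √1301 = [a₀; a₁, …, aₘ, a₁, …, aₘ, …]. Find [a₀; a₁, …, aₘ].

[36; 14, 2, 2, 2, 2, 14, 72]

a₀ = ⌊√1301⌋ = 36.
With m₀=0, d₀=1 and mₖ₊₁ = dₖaₖ − mₖ, dₖ₊₁ = (n − mₖ₊₁²)/dₖ, aₖ₊₁ = ⌊(a₀+mₖ₊₁)/dₖ₊₁⌋:
  k=1: m=36, d=5, a=14
  k=2: m=34, d=29, a=2
  k=3: m=24, d=25, a=2
  k=4: m=26, d=25, a=2
  k=5: m=24, d=29, a=2
  k=6: m=34, d=5, a=14
  k=7: m=36, d=1, a=72
d=1 and a=2a₀=72 at k=7, so the next step gives (m, d) = (36, 5) again — its k=1 value — and the period has length 7.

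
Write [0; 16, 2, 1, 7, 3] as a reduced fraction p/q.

72/1177

Using pₖ = aₖpₖ₋₁ + pₖ₋₂ and qₖ = aₖqₖ₋₁ + qₖ₋₂:
  k=0: a=0, p=0, q=1
  k=1: a=16, p=1, q=16
  k=2: a=2, p=2, q=33
  k=3: a=1, p=3, q=49
  k=4: a=7, p=23, q=376
  k=5: a=3, p=72, q=1177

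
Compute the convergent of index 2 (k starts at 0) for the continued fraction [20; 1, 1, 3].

Using pₖ = aₖpₖ₋₁ + pₖ₋₂, qₖ = aₖqₖ₋₁ + qₖ₋₂ (with p₋₁=1, p₋₂=0, q₋₁=0, q₋₂=1):
  k=0: a=20, p=20, q=1
  k=1: a=1, p=21, q=1
  k=2: a=1, p=41, q=2

41/2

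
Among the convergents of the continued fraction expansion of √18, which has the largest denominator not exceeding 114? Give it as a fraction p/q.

140/33

√18 = [4; 4, 8, …] (period length 2).
Convergents:
  p_0/q_0 = 4/1
  p_1/q_1 = 17/4
  p_2/q_2 = 140/33
  p_3/q_3 = 577/136
q_2 = 33 ≤ 114 < 136 = q_3, so the answer is 140/33.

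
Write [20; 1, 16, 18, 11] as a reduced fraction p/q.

Fold from the inside: start with 11/1.
  18 + 1/11 = 199/11
  16 + 11/199 = 3195/199
  1 + 199/3195 = 3394/3195
  20 + 3195/3394 = 71075/3394

71075/3394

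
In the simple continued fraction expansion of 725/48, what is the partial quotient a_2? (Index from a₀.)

725 = 15·48 + 5   →  a_0 = 15
48 = 9·5 + 3   →  a_1 = 9
5 = 1·3 + 2   →  a_2 = 1

1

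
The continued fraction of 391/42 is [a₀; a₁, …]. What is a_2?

391 = 9·42 + 13   →  a_0 = 9
42 = 3·13 + 3   →  a_1 = 3
13 = 4·3 + 1   →  a_2 = 4

4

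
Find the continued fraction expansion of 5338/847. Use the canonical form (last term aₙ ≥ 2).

[6; 3, 3, 4, 6, 3]

5338 = 6·847 + 256
847 = 3·256 + 79
256 = 3·79 + 19
79 = 4·19 + 3
19 = 6·3 + 1
3 = 3·1 + 0  (stop)
So 5338/847 = [6; 3, 3, 4, 6, 3].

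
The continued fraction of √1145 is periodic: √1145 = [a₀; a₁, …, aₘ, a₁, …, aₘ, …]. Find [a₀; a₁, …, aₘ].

a₀ = ⌊√1145⌋ = 33.

[33; 1, 5, 5, 1, 66]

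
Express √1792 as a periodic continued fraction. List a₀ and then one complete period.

[42; 3, 84]

a₀ = ⌊√1792⌋ = 42.
With m₀=0, d₀=1 and mₖ₊₁ = dₖaₖ − mₖ, dₖ₊₁ = (n − mₖ₊₁²)/dₖ, aₖ₊₁ = ⌊(a₀+mₖ₊₁)/dₖ₊₁⌋:
  k=1: m=42, d=28, a=3
  k=2: m=42, d=1, a=84
d=1 and a=2a₀=84 at k=2, so the next step gives (m, d) = (42, 28) again — its k=1 value — and the period has length 2.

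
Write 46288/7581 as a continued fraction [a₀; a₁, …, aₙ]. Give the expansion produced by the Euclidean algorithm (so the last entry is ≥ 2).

[6; 9, 2, 4, 1, 3, 2, 8]

46288 = 6×7581 + 802
7581 = 9×802 + 363
802 = 2×363 + 76
363 = 4×76 + 59
76 = 1×59 + 17
59 = 3×17 + 8
17 = 2×8 + 1
8 = 8×1 + 0  (stop)
So 46288/7581 = [6; 9, 2, 4, 1, 3, 2, 8].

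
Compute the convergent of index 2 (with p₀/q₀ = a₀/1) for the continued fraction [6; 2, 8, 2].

Using pₖ = aₖpₖ₋₁ + pₖ₋₂, qₖ = aₖqₖ₋₁ + qₖ₋₂ (with p₋₁=1, p₋₂=0, q₋₁=0, q₋₂=1):
  k=0: a=6, p=6, q=1
  k=1: a=2, p=13, q=2
  k=2: a=8, p=110, q=17

110/17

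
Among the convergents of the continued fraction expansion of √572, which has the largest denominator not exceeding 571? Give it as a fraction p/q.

13465/563

√572 = [23; 1, 10, 1, 46, …] (period length 4).
Convergents:
  p_0/q_0 = 23/1
  p_1/q_1 = 24/1
  p_2/q_2 = 263/11
  p_3/q_3 = 287/12
  p_4/q_4 = 13465/563
  p_5/q_5 = 13752/575
q_4 = 563 ≤ 571 < 575 = q_5, so the answer is 13465/563.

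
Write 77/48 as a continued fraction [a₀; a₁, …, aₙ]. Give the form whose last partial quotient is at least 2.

[1; 1, 1, 1, 1, 9]

77 = 1·48 + 29
48 = 1·29 + 19
29 = 1·19 + 10
19 = 1·10 + 9
10 = 1·9 + 1
9 = 9·1 + 0  (stop)
So 77/48 = [1; 1, 1, 1, 1, 9].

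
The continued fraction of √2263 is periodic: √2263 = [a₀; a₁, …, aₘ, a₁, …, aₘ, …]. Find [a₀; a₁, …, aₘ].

[47; 1, 1, 3, 47, 3, 1, 1, 94]

a₀ = ⌊√2263⌋ = 47.
With m₀=0, d₀=1 and mₖ₊₁ = dₖaₖ − mₖ, dₖ₊₁ = (n − mₖ₊₁²)/dₖ, aₖ₊₁ = ⌊(a₀+mₖ₊₁)/dₖ₊₁⌋:
  k=1: m=47, d=54, a=1
  k=2: m=7, d=41, a=1
  k=3: m=34, d=27, a=3
  k=4: m=47, d=2, a=47
  k=5: m=47, d=27, a=3
  k=6: m=34, d=41, a=1
  k=7: m=7, d=54, a=1
  k=8: m=47, d=1, a=94
d=1 and a=2a₀=94 at k=8, so the next step gives (m, d) = (47, 54) again — its k=1 value — and the period has length 8.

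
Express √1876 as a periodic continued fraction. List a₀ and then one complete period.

[43; 3, 5, 12, 5, 3, 86]

a₀ = ⌊√1876⌋ = 43.
With m₀=0, d₀=1 and mₖ₊₁ = dₖaₖ − mₖ, dₖ₊₁ = (n − mₖ₊₁²)/dₖ, aₖ₊₁ = ⌊(a₀+mₖ₊₁)/dₖ₊₁⌋:
  k=1: m=43, d=27, a=3
  k=2: m=38, d=16, a=5
  k=3: m=42, d=7, a=12
  k=4: m=42, d=16, a=5
  k=5: m=38, d=27, a=3
  k=6: m=43, d=1, a=86
d=1 and a=2a₀=86 at k=6, so the next step gives (m, d) = (43, 27) again — its k=1 value — and the period has length 6.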